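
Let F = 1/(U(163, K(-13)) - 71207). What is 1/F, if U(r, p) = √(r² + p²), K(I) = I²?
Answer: -71207 + √55130 ≈ -70972.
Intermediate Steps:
U(r, p) = √(p² + r²)
F = 1/(-71207 + √55130) (F = 1/(√(((-13)²)² + 163²) - 71207) = 1/(√(169² + 26569) - 71207) = 1/(√(28561 + 26569) - 71207) = 1/(√55130 - 71207) = 1/(-71207 + √55130) ≈ -1.4090e-5)
1/F = 1/(-71207/5070381719 - √55130/5070381719)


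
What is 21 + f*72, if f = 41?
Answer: 2973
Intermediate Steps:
21 + f*72 = 21 + 41*72 = 21 + 2952 = 2973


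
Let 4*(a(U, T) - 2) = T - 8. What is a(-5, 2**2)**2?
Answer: 1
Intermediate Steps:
a(U, T) = T/4 (a(U, T) = 2 + (T - 8)/4 = 2 + (-8 + T)/4 = 2 + (-2 + T/4) = T/4)
a(-5, 2**2)**2 = ((1/4)*2**2)**2 = ((1/4)*4)**2 = 1**2 = 1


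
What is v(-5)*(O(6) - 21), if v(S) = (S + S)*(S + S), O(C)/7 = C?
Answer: 2100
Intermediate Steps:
O(C) = 7*C
v(S) = 4*S**2 (v(S) = (2*S)*(2*S) = 4*S**2)
v(-5)*(O(6) - 21) = (4*(-5)**2)*(7*6 - 21) = (4*25)*(42 - 21) = 100*21 = 2100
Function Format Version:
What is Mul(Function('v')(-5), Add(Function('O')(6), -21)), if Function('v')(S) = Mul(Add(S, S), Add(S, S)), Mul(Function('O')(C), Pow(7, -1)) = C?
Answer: 2100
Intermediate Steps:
Function('O')(C) = Mul(7, C)
Function('v')(S) = Mul(4, Pow(S, 2)) (Function('v')(S) = Mul(Mul(2, S), Mul(2, S)) = Mul(4, Pow(S, 2)))
Mul(Function('v')(-5), Add(Function('O')(6), -21)) = Mul(Mul(4, Pow(-5, 2)), Add(Mul(7, 6), -21)) = Mul(Mul(4, 25), Add(42, -21)) = Mul(100, 21) = 2100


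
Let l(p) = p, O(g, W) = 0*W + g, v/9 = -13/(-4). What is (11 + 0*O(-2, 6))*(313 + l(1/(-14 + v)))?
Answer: 210067/61 ≈ 3443.7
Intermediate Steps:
v = 117/4 (v = 9*(-13/(-4)) = 9*(-13*(-¼)) = 9*(13/4) = 117/4 ≈ 29.250)
O(g, W) = g (O(g, W) = 0 + g = g)
(11 + 0*O(-2, 6))*(313 + l(1/(-14 + v))) = (11 + 0*(-2))*(313 + 1/(-14 + 117/4)) = (11 + 0)*(313 + 1/(61/4)) = 11*(313 + 4/61) = 11*(19097/61) = 210067/61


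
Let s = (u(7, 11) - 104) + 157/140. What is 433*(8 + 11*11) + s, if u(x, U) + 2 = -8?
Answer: 7804177/140 ≈ 55744.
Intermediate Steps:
u(x, U) = -10 (u(x, U) = -2 - 8 = -10)
s = -15803/140 (s = (-10 - 104) + 157/140 = -114 + 157*(1/140) = -114 + 157/140 = -15803/140 ≈ -112.88)
433*(8 + 11*11) + s = 433*(8 + 11*11) - 15803/140 = 433*(8 + 121) - 15803/140 = 433*129 - 15803/140 = 55857 - 15803/140 = 7804177/140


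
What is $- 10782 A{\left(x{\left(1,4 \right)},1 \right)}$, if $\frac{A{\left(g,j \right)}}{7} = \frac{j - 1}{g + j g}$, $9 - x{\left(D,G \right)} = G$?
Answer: $0$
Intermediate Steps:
$x{\left(D,G \right)} = 9 - G$
$A{\left(g,j \right)} = \frac{7 \left(-1 + j\right)}{g + g j}$ ($A{\left(g,j \right)} = 7 \frac{j - 1}{g + j g} = 7 \frac{-1 + j}{g + g j} = \frac{7 \left(-1 + j\right)}{g + g j}$)
$- 10782 A{\left(x{\left(1,4 \right)},1 \right)} = - 10782 \frac{7 \left(-1 + 1\right)}{\left(9 - 4\right) \left(1 + 1\right)} = - 10782 \cdot 7 \frac{1}{9 - 4} \cdot \frac{1}{2} \cdot 0 = - 10782 \cdot 7 \cdot \frac{1}{5} \cdot \frac{1}{2} \cdot 0 = \left(-10782\right) 0 = 0$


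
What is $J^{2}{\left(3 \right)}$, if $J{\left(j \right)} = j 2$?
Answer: $36$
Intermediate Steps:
$J{\left(j \right)} = 2 j$
$J^{2}{\left(3 \right)} = \left(2 \cdot 3\right)^{2} = 6^{2} = 36$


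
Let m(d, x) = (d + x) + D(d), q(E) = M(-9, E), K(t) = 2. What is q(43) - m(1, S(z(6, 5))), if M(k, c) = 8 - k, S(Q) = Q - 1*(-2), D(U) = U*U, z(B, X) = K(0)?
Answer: 11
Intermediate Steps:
z(B, X) = 2
D(U) = U²
S(Q) = 2 + Q (S(Q) = Q + 2 = 2 + Q)
q(E) = 17 (q(E) = 8 - 1*(-9) = 8 + 9 = 17)
m(d, x) = d + x + d² (m(d, x) = (d + x) + d² = d + x + d²)
q(43) - m(1, S(z(6, 5))) = 17 - (1 + (2 + 2) + 1²) = 17 - (1 + 4 + 1) = 17 - 1*6 = 17 - 6 = 11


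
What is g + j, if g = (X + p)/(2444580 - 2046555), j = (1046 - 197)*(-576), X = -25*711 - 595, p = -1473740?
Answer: -4325450438/8845 ≈ -4.8903e+5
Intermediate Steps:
X = -18370 (X = -17775 - 595 = -18370)
j = -489024 (j = 849*(-576) = -489024)
g = -33158/8845 (g = (-18370 - 1473740)/(2444580 - 2046555) = -1492110/398025 = -1492110*1/398025 = -33158/8845 ≈ -3.7488)
g + j = -33158/8845 - 489024 = -4325450438/8845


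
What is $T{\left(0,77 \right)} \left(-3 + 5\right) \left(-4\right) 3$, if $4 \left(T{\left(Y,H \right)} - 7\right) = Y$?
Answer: $-168$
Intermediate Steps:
$T{\left(Y,H \right)} = 7 + \frac{Y}{4}$
$T{\left(0,77 \right)} \left(-3 + 5\right) \left(-4\right) 3 = \left(7 + \frac{1}{4} \cdot 0\right) \left(-3 + 5\right) \left(-4\right) 3 = \left(7 + 0\right) 2 \left(-4\right) 3 = 7 \left(\left(-8\right) 3\right) = 7 \left(-24\right) = -168$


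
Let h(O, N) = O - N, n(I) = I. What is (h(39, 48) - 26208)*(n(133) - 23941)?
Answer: 624174336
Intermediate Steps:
(h(39, 48) - 26208)*(n(133) - 23941) = ((39 - 1*48) - 26208)*(133 - 23941) = ((39 - 48) - 26208)*(-23808) = (-9 - 26208)*(-23808) = -26217*(-23808) = 624174336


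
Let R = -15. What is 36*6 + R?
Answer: 201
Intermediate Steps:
36*6 + R = 36*6 - 15 = 216 - 15 = 201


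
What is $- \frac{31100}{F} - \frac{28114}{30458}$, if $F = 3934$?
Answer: $- \frac{264461069}{29955443} \approx -8.8285$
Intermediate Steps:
$- \frac{31100}{F} - \frac{28114}{30458} = - \frac{31100}{3934} - \frac{28114}{30458} = \left(-31100\right) \frac{1}{3934} - \frac{14057}{15229} = - \frac{15550}{1967} - \frac{14057}{15229} = - \frac{264461069}{29955443}$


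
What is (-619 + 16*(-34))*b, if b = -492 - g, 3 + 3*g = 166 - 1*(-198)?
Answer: 2136431/3 ≈ 7.1214e+5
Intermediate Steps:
g = 361/3 (g = -1 + (166 - 1*(-198))/3 = -1 + (166 + 198)/3 = -1 + (1/3)*364 = -1 + 364/3 = 361/3 ≈ 120.33)
b = -1837/3 (b = -492 - 1*361/3 = -492 - 361/3 = -1837/3 ≈ -612.33)
(-619 + 16*(-34))*b = (-619 + 16*(-34))*(-1837/3) = (-619 - 544)*(-1837/3) = -1163*(-1837/3) = 2136431/3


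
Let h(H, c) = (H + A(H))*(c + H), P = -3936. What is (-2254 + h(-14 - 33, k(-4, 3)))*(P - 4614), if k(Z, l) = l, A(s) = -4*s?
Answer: 72315900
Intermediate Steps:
h(H, c) = -3*H*(H + c) (h(H, c) = (H - 4*H)*(c + H) = (-3*H)*(H + c) = -3*H*(H + c))
(-2254 + h(-14 - 33, k(-4, 3)))*(P - 4614) = (-2254 + 3*(-14 - 33)*(-(-14 - 33) - 1*3))*(-3936 - 4614) = (-2254 + 3*(-47)*(-1*(-47) - 3))*(-8550) = (-2254 + 3*(-47)*(47 - 3))*(-8550) = (-2254 + 3*(-47)*44)*(-8550) = (-2254 - 6204)*(-8550) = -8458*(-8550) = 72315900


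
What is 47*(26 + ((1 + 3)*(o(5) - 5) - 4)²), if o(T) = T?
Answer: 1974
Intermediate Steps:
47*(26 + ((1 + 3)*(o(5) - 5) - 4)²) = 47*(26 + ((1 + 3)*(5 - 5) - 4)²) = 47*(26 + (4*0 - 4)²) = 47*(26 + (0 - 4)²) = 47*(26 + (-4)²) = 47*(26 + 16) = 47*42 = 1974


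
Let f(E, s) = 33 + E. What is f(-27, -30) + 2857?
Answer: 2863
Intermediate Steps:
f(-27, -30) + 2857 = (33 - 27) + 2857 = 6 + 2857 = 2863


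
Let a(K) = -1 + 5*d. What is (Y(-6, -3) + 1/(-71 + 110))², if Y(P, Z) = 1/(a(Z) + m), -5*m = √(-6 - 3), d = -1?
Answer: 297176/15515721 - 610*I/132613 ≈ 0.019153 - 0.0045999*I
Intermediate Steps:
m = -3*I/5 (m = -√(-6 - 3)/5 = -3*I/5 ≈ -0.6*I)
a(K) = -6 (a(K) = -1 + 5*(-1) = -1 - 5 = -6)
Y(P, Z) = 25*(-6 + 3*I/5)/909 (Y(P, Z) = 1/(-6 - 3*I/5) = 25*(-6 + 3*I/5)/909)
(Y(-6, -3) + 1/(-71 + 110))² = ((-50/303 + 5*I/303) + 1/(-71 + 110))² = ((-50/303 + 5*I/303) + 1/39)² = (-183/1313 + 5*I/303)²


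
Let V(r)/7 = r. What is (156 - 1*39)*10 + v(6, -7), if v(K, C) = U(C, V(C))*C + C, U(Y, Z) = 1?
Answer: 1156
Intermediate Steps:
V(r) = 7*r
v(K, C) = 2*C (v(K, C) = 1*C + C = C + C = 2*C)
(156 - 1*39)*10 + v(6, -7) = (156 - 1*39)*10 + 2*(-7) = (156 - 39)*10 - 14 = 117*10 - 14 = 1170 - 14 = 1156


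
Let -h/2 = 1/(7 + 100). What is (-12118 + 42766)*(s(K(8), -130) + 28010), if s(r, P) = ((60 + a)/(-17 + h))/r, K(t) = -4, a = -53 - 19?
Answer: 521076162024/607 ≈ 8.5844e+8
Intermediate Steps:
a = -72
h = -2/107 (h = -2/(7 + 100) = -2/107 ≈ -0.018692)
s(r, P) = 428/(607*r) (s(r, P) = ((60 - 72)/(-17 - 2/107))/r = (-12/(-1821/107))/r = (-12*(-107/1821))/r = 428/(607*r))
(-12118 + 42766)*(s(K(8), -130) + 28010) = (-12118 + 42766)*((428/607)/(-4) + 28010) = 30648*((428/607)*(-1/4) + 28010) = 30648*(-107/607 + 28010) = 30648*(17001963/607) = 521076162024/607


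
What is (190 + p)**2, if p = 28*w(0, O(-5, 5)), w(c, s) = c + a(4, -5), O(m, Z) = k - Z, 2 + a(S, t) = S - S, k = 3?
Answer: 17956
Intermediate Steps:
a(S, t) = -2 (a(S, t) = -2 + (S - S) = -2 + 0 = -2)
O(m, Z) = 3 - Z
w(c, s) = -2 + c (w(c, s) = c - 2 = -2 + c)
p = -56 (p = 28*(-2 + 0) = 28*(-2) = -56)
(190 + p)**2 = (190 - 56)**2 = 134**2 = 17956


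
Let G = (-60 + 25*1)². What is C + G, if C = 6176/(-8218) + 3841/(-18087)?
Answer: 90969731350/74319483 ≈ 1224.0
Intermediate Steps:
G = 1225 (G = (-60 + 25)² = (-35)² = 1225)
C = -71635325/74319483 (C = 6176*(-1/8218) + 3841*(-1/18087) = -3088/4109 - 3841/18087 = -71635325/74319483 ≈ -0.96388)
C + G = -71635325/74319483 + 1225 = 90969731350/74319483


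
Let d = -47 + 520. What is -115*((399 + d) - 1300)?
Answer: 49220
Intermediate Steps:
d = 473
-115*((399 + d) - 1300) = -115*((399 + 473) - 1300) = -115*(872 - 1300) = -115*(-428) = 49220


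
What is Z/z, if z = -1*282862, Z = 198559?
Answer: -198559/282862 ≈ -0.70196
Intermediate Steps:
z = -282862
Z/z = 198559/(-282862) = 198559*(-1/282862) = -198559/282862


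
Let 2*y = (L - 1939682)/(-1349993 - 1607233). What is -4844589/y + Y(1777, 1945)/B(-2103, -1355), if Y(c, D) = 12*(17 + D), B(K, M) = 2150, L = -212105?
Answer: -30802045451908536/2313171025 ≈ -1.3316e+7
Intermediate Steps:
Y(c, D) = 204 + 12*D
y = 2151787/5914452 (y = ((-212105 - 1939682)/(-1349993 - 1607233))/2 = (-2151787/(-2957226))/2 = (-2151787*(-1/2957226))/2 = (1/2)*(2151787/2957226) = 2151787/5914452 ≈ 0.36382)
-4844589/y + Y(1777, 1945)/B(-2103, -1355) = -4844589/2151787/5914452 + (204 + 12*1945)/2150 = -4844589*5914452/2151787 + (204 + 23340)*(1/2150) = -28653089100228/2151787 + 23544*(1/2150) = -28653089100228/2151787 + 11772/1075 = -30802045451908536/2313171025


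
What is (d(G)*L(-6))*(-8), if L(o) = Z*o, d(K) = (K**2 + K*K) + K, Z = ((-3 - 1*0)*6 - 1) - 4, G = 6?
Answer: -86112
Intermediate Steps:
Z = -23 (Z = ((-3 + 0)*6 - 1) - 4 = (-3*6 - 1) - 4 = (-18 - 1) - 4 = -19 - 4 = -23)
d(K) = K + 2*K**2 (d(K) = (K**2 + K**2) + K = 2*K**2 + K = K + 2*K**2)
L(o) = -23*o
(d(G)*L(-6))*(-8) = ((6*(1 + 2*6))*(-23*(-6)))*(-8) = ((6*(1 + 12))*138)*(-8) = ((6*13)*138)*(-8) = (78*138)*(-8) = 10764*(-8) = -86112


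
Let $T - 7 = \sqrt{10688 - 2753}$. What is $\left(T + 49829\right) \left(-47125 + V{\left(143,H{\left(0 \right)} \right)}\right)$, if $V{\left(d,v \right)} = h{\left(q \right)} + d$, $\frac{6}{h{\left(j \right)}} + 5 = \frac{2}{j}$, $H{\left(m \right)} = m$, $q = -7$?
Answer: $- \frac{86633706336}{37} - \frac{39982648 \sqrt{15}}{37} \approx -2.3456 \cdot 10^{9}$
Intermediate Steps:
$T = 7 + 23 \sqrt{15}$ ($T = 7 + \sqrt{10688 - 2753} = 7 + \sqrt{7935} = 7 + 23 \sqrt{15} \approx 96.079$)
$h{\left(j \right)} = \frac{6}{-5 + \frac{2}{j}}$
$V{\left(d,v \right)} = - \frac{42}{37} + d$ ($V{\left(d,v \right)} = \left(-6\right) \left(-7\right) \frac{1}{-2 + 5 \left(-7\right)} + d = \left(-6\right) \left(-7\right) \frac{1}{-2 - 35} + d = \left(-6\right) \left(-7\right) \frac{1}{-37} + d = \left(-6\right) \left(-7\right) \left(- \frac{1}{37}\right) + d = - \frac{42}{37} + d$)
$\left(T + 49829\right) \left(-47125 + V{\left(143,H{\left(0 \right)} \right)}\right) = \left(\left(7 + 23 \sqrt{15}\right) + 49829\right) \left(-47125 + \left(- \frac{42}{37} + 143\right)\right) = \left(49836 + 23 \sqrt{15}\right) \left(-47125 + \frac{5249}{37}\right) = \left(49836 + 23 \sqrt{15}\right) \left(- \frac{1738376}{37}\right) = - \frac{86633706336}{37} - \frac{39982648 \sqrt{15}}{37}$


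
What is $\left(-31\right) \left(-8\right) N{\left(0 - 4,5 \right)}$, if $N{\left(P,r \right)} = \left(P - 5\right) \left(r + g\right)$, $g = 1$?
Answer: $-13392$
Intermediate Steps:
$N{\left(P,r \right)} = \left(1 + r\right) \left(-5 + P\right)$ ($N{\left(P,r \right)} = \left(P - 5\right) \left(r + 1\right) = \left(-5 + P\right) \left(1 + r\right) = \left(1 + r\right) \left(-5 + P\right)$)
$\left(-31\right) \left(-8\right) N{\left(0 - 4,5 \right)} = \left(-31\right) \left(-8\right) \left(-5 + \left(0 - 4\right) - 25 + \left(0 - 4\right) 5\right) = 248 \left(-5 - 4 - 25 - 20\right) = 248 \left(-54\right) = -13392$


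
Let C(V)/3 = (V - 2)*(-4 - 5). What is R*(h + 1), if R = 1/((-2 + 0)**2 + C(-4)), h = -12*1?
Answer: -11/166 ≈ -0.066265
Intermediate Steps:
h = -12
C(V) = 54 - 27*V (C(V) = 3*((V - 2)*(-4 - 5)) = 3*((-2 + V)*(-9)) = 3*(18 - 9*V) = 54 - 27*V)
R = 1/166 (R = 1/((-2 + 0)**2 + (54 - 27*(-4))) = 1/((-2)**2 + (54 + 108)) = 1/(4 + 162) = 1/166 ≈ 0.0060241)
R*(h + 1) = (-12 + 1)/166 = (1/166)*(-11) = -11/166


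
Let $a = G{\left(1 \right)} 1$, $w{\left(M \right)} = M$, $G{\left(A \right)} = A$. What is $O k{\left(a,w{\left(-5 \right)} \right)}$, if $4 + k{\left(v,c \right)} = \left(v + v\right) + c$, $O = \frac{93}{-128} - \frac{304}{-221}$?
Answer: $- \frac{128513}{28288} \approx -4.543$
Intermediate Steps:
$O = \frac{18359}{28288}$ ($O = 93 \left(- \frac{1}{128}\right) - - \frac{304}{221} = - \frac{93}{128} + \frac{304}{221} = \frac{18359}{28288} \approx 0.649$)
$a = 1$ ($a = 1 \cdot 1 = 1$)
$k{\left(v,c \right)} = -4 + c + 2 v$ ($k{\left(v,c \right)} = -4 + \left(\left(v + v\right) + c\right) = -4 + \left(2 v + c\right) = -4 + \left(c + 2 v\right) = -4 + c + 2 v$)
$O k{\left(a,w{\left(-5 \right)} \right)} = \frac{18359 \left(-4 - 5 + 2 \cdot 1\right)}{28288} = \frac{18359 \left(-4 - 5 + 2\right)}{28288} = \frac{18359}{28288} \left(-7\right) = - \frac{128513}{28288}$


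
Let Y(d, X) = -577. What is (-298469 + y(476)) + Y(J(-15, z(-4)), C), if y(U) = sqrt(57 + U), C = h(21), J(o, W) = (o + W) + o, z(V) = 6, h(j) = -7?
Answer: -299046 + sqrt(533) ≈ -2.9902e+5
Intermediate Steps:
J(o, W) = W + 2*o (J(o, W) = (W + o) + o = W + 2*o)
C = -7
(-298469 + y(476)) + Y(J(-15, z(-4)), C) = (-298469 + sqrt(57 + 476)) - 577 = (-298469 + sqrt(533)) - 577 = -299046 + sqrt(533)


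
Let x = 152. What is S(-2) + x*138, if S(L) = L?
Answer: 20974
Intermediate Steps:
S(-2) + x*138 = -2 + 152*138 = -2 + 20976 = 20974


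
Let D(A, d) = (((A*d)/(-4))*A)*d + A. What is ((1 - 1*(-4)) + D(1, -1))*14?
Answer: 161/2 ≈ 80.500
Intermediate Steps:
D(A, d) = A - A²*d²/4 (D(A, d) = (((A*d)*(-¼))*A)*d + A = ((-A*d/4)*A)*d + A = (-d*A²/4)*d + A = -A²*d²/4 + A = A - A²*d²/4)
((1 - 1*(-4)) + D(1, -1))*14 = ((1 - 1*(-4)) + (¼)*1*(4 - 1*1*(-1)²))*14 = ((1 + 4) + (¼)*1*(4 - 1*1*1))*14 = (5 + (¼)*1*(4 - 1))*14 = (5 + (¼)*1*3)*14 = (5 + ¾)*14 = (23/4)*14 = 161/2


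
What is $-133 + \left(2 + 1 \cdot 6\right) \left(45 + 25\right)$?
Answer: $427$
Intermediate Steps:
$-133 + \left(2 + 1 \cdot 6\right) \left(45 + 25\right) = -133 + \left(2 + 6\right) 70 = -133 + 8 \cdot 70 = -133 + 560 = 427$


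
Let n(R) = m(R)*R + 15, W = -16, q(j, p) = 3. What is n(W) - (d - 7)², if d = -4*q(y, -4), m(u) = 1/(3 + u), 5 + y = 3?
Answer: -4482/13 ≈ -344.77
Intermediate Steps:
y = -2 (y = -5 + 3 = -2)
d = -12 (d = -4*3 = -12)
n(R) = 15 + R/(3 + R) (n(R) = R/(3 + R) + 15 = 15 + R/(3 + R))
n(W) - (d - 7)² = (45 + 16*(-16))/(3 - 16) - (-12 - 7)² = (45 - 256)/(-13) - 1*(-19)² = -1/13*(-211) - 1*361 = 211/13 - 361 = -4482/13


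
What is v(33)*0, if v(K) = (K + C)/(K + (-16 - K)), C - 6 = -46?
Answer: 0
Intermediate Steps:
C = -40 (C = 6 - 46 = -40)
v(K) = 5/2 - K/16 (v(K) = (K - 40)/(K + (-16 - K)) = (-40 + K)/(-16) = (-40 + K)*(-1/16) = 5/2 - K/16)
v(33)*0 = (5/2 - 1/16*33)*0 = (5/2 - 33/16)*0 = (7/16)*0 = 0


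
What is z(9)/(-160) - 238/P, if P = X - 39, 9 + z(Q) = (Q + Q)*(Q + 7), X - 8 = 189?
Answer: -41081/12640 ≈ -3.2501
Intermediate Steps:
X = 197 (X = 8 + 189 = 197)
z(Q) = -9 + 2*Q*(7 + Q) (z(Q) = -9 + (Q + Q)*(Q + 7) = -9 + (2*Q)*(7 + Q) = -9 + 2*Q*(7 + Q))
P = 158 (P = 197 - 39 = 158)
z(9)/(-160) - 238/P = (-9 + 2*9² + 14*9)/(-160) - 238/158 = (-9 + 2*81 + 126)*(-1/160) - 238*1/158 = (-9 + 162 + 126)*(-1/160) - 119/79 = 279*(-1/160) - 119/79 = -279/160 - 119/79 = -41081/12640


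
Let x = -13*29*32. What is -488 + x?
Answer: -12552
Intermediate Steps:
x = -12064 (x = -377*32 = -12064)
-488 + x = -488 - 12064 = -12552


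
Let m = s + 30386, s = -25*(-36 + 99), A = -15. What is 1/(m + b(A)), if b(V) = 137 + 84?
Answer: 1/29032 ≈ 3.4445e-5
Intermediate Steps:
s = -1575 (s = -25*63 = -1575)
m = 28811 (m = -1575 + 30386 = 28811)
b(V) = 221
1/(m + b(A)) = 1/(28811 + 221) = 1/29032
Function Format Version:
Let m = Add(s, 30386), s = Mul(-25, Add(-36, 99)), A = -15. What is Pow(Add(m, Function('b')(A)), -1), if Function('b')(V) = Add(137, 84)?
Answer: Rational(1, 29032) ≈ 3.4445e-5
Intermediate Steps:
s = -1575 (s = Mul(-25, 63) = -1575)
m = 28811 (m = Add(-1575, 30386) = 28811)
Function('b')(V) = 221
Pow(Add(m, Function('b')(A)), -1) = Pow(Add(28811, 221), -1) = Pow(29032, -1) = Rational(1, 29032)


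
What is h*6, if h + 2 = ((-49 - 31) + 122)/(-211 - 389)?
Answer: -621/50 ≈ -12.420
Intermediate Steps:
h = -207/100 (h = -2 + ((-49 - 31) + 122)/(-211 - 389) = -2 + (-80 + 122)/(-600) = -2 + 42*(-1/600) = -2 - 7/100 = -207/100 ≈ -2.0700)
h*6 = -207/100*6 = -621/50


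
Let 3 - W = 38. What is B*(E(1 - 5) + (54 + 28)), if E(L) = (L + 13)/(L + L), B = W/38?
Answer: -22645/304 ≈ -74.490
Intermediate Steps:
W = -35 (W = 3 - 1*38 = 3 - 38 = -35)
B = -35/38 ≈ -0.92105
E(L) = (13 + L)/(2*L) (E(L) = (13 + L)/((2*L)) = (13 + L)*(1/(2*L)) = (13 + L)/(2*L))
B*(E(1 - 5) + (54 + 28)) = -35*((13 + (1 - 5))/(2*(1 - 5)) + (54 + 28))/38 = -35*((1/2)*(13 - 4)/(-4) + 82)/38 = -35*((1/2)*(-1/4)*9 + 82)/38 = -35*(-9/8 + 82)/38 = -35/38*647/8 = -22645/304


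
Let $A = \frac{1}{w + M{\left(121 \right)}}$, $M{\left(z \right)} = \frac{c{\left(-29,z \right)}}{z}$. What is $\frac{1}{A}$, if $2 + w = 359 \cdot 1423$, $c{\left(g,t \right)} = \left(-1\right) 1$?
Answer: $\frac{61813454}{121} \approx 5.1086 \cdot 10^{5}$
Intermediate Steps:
$c{\left(g,t \right)} = -1$
$M{\left(z \right)} = - \frac{1}{z}$
$w = 510855$ ($w = -2 + 359 \cdot 1423 = -2 + 510857 = 510855$)
$A = \frac{121}{61813454}$ ($A = \frac{1}{510855 - \frac{1}{121}} = \frac{1}{\frac{61813454}{121}} = \frac{121}{61813454} \approx 1.9575 \cdot 10^{-6}$)
$\frac{1}{A} = \frac{1}{\frac{121}{61813454}} = \frac{61813454}{121}$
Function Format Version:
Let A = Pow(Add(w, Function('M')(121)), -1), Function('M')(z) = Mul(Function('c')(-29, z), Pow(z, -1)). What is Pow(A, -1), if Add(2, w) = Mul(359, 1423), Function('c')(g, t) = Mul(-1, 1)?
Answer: Rational(61813454, 121) ≈ 5.1086e+5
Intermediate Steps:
Function('c')(g, t) = -1
Function('M')(z) = Mul(-1, Pow(z, -1))
w = 510855 (w = Add(-2, Mul(359, 1423)) = Add(-2, 510857) = 510855)
A = Rational(121, 61813454) (A = Pow(Add(510855, Mul(-1, Pow(121, -1))), -1) = Pow(Add(510855, Mul(-1, Rational(1, 121))), -1) = Pow(Add(510855, Rational(-1, 121)), -1) = Pow(Rational(61813454, 121), -1) = Rational(121, 61813454) ≈ 1.9575e-6)
Pow(A, -1) = Pow(Rational(121, 61813454), -1) = Rational(61813454, 121)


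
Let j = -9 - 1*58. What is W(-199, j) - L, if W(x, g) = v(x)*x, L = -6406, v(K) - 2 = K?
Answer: 45609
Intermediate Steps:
v(K) = 2 + K
j = -67 (j = -9 - 58 = -67)
W(x, g) = x*(2 + x) (W(x, g) = (2 + x)*x = x*(2 + x))
W(-199, j) - L = -199*(2 - 199) - 1*(-6406) = -199*(-197) + 6406 = 39203 + 6406 = 45609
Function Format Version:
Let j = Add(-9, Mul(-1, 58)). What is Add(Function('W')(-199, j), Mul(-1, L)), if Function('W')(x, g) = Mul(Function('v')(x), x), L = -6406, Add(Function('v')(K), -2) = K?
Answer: 45609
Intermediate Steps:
Function('v')(K) = Add(2, K)
j = -67 (j = Add(-9, -58) = -67)
Function('W')(x, g) = Mul(x, Add(2, x)) (Function('W')(x, g) = Mul(Add(2, x), x) = Mul(x, Add(2, x)))
Add(Function('W')(-199, j), Mul(-1, L)) = Add(Mul(-199, Add(2, -199)), Mul(-1, -6406)) = Add(Mul(-199, -197), 6406) = Add(39203, 6406) = 45609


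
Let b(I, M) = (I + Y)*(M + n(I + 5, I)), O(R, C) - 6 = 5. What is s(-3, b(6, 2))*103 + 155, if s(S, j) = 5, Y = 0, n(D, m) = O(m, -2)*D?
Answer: 670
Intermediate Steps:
O(R, C) = 11 (O(R, C) = 6 + 5 = 11)
n(D, m) = 11*D
b(I, M) = I*(55 + M + 11*I) (b(I, M) = (I + 0)*(M + 11*(I + 5)) = I*(M + 11*(5 + I)) = I*(M + (55 + 11*I)) = I*(55 + M + 11*I))
s(-3, b(6, 2))*103 + 155 = 5*103 + 155 = 515 + 155 = 670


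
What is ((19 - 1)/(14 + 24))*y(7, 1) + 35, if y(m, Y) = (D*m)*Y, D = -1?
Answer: 602/19 ≈ 31.684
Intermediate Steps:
y(m, Y) = -Y*m (y(m, Y) = (-m)*Y = -Y*m)
((19 - 1)/(14 + 24))*y(7, 1) + 35 = ((19 - 1)/(14 + 24))*(-1*1*7) + 35 = (18/38)*(-7) + 35 = (18*(1/38))*(-7) + 35 = (9/19)*(-7) + 35 = -63/19 + 35 = 602/19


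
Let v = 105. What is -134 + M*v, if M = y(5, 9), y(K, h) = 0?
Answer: -134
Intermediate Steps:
M = 0
-134 + M*v = -134 + 0*105 = -134 + 0 = -134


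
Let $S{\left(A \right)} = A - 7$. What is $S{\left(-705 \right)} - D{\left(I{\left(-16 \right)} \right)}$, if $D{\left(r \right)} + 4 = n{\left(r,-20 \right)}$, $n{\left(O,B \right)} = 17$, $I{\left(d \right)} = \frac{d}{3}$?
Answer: $-725$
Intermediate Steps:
$I{\left(d \right)} = \frac{d}{3}$ ($I{\left(d \right)} = d \frac{1}{3} = \frac{d}{3}$)
$D{\left(r \right)} = 13$ ($D{\left(r \right)} = -4 + 17 = 13$)
$S{\left(A \right)} = -7 + A$
$S{\left(-705 \right)} - D{\left(I{\left(-16 \right)} \right)} = \left(-7 - 705\right) - 13 = -712 - 13 = -725$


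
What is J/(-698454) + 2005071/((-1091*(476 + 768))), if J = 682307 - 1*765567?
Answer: -643724527597/473972281308 ≈ -1.3581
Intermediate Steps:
J = -83260 (J = 682307 - 765567 = -83260)
J/(-698454) + 2005071/((-1091*(476 + 768))) = -83260/(-698454) + 2005071/((-1091*(476 + 768))) = -83260*(-1/698454) + 2005071/((-1091*1244)) = 41630/349227 + 2005071/(-1357204) = 41630/349227 + 2005071*(-1/1357204) = 41630/349227 - 2005071/1357204 = -643724527597/473972281308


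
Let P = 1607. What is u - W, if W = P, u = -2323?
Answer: -3930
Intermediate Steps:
W = 1607
u - W = -2323 - 1*1607 = -2323 - 1607 = -3930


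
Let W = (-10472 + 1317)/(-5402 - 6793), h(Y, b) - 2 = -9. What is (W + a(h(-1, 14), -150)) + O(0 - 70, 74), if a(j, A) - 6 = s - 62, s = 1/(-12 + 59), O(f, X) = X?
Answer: 2151890/114633 ≈ 18.772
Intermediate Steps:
h(Y, b) = -7 (h(Y, b) = 2 - 9 = -7)
s = 1/47 ≈ 0.021277
a(j, A) = -2631/47 (a(j, A) = 6 + (1/47 - 62) = 6 - 2913/47 = -2631/47)
W = 1831/2439 (W = -9155/(-12195) = -9155*(-1/12195) = 1831/2439 ≈ 0.75072)
(W + a(h(-1, 14), -150)) + O(0 - 70, 74) = (1831/2439 - 2631/47) + 74 = -6330952/114633 + 74 = 2151890/114633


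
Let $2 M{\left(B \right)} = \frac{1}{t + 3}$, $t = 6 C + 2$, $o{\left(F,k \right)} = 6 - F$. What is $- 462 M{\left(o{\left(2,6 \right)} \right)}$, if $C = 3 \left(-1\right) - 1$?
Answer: $\frac{231}{19} \approx 12.158$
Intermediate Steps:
$C = -4$ ($C = -3 - 1 = -4$)
$t = -22$ ($t = 6 \left(-4\right) + 2 = -24 + 2 = -22$)
$M{\left(B \right)} = - \frac{1}{38}$ ($M{\left(B \right)} = \frac{1}{2 \left(-22 + 3\right)} = \frac{1}{2 \left(-19\right)} = \frac{1}{2} \left(- \frac{1}{19}\right) = - \frac{1}{38}$)
$- 462 M{\left(o{\left(2,6 \right)} \right)} = \left(-462\right) \left(- \frac{1}{38}\right) = \frac{231}{19}$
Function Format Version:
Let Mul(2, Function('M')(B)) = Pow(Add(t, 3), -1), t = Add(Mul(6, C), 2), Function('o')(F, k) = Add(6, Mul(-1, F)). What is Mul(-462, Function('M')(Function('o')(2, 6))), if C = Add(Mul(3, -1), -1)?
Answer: Rational(231, 19) ≈ 12.158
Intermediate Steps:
C = -4 (C = Add(-3, -1) = -4)
t = -22 (t = Add(Mul(6, -4), 2) = Add(-24, 2) = -22)
Function('M')(B) = Rational(-1, 38) (Function('M')(B) = Mul(Rational(1, 2), Pow(Add(-22, 3), -1)) = Mul(Rational(1, 2), Pow(-19, -1)) = Mul(Rational(1, 2), Rational(-1, 19)) = Rational(-1, 38))
Mul(-462, Function('M')(Function('o')(2, 6))) = Mul(-462, Rational(-1, 38)) = Rational(231, 19)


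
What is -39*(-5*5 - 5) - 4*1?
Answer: 1166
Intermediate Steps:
-39*(-5*5 - 5) - 4*1 = -39*(-25 - 5) - 4 = -39*(-30) - 4 = 1170 - 4 = 1166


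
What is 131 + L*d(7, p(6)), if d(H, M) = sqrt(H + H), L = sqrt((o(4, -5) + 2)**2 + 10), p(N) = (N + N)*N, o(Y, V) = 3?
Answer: 131 + 7*sqrt(10) ≈ 153.14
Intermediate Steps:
p(N) = 2*N**2 (p(N) = (2*N)*N = 2*N**2)
L = sqrt(35) (L = sqrt((3 + 2)**2 + 10) = sqrt(5**2 + 10) = sqrt(25 + 10) = sqrt(35) ≈ 5.9161)
d(H, M) = sqrt(2)*sqrt(H) (d(H, M) = sqrt(2*H) = sqrt(2)*sqrt(H))
131 + L*d(7, p(6)) = 131 + sqrt(35)*(sqrt(2)*sqrt(7)) = 131 + sqrt(35)*sqrt(14) = 131 + 7*sqrt(10)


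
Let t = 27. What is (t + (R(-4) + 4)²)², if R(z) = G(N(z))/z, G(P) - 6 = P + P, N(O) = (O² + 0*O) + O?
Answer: 24649/16 ≈ 1540.6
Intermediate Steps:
N(O) = O + O² (N(O) = (O² + 0) + O = O² + O = O + O²)
G(P) = 6 + 2*P (G(P) = 6 + (P + P) = 6 + 2*P)
R(z) = (6 + 2*z*(1 + z))/z (R(z) = (6 + 2*(z*(1 + z)))/z = (6 + 2*z*(1 + z))/z)
(t + (R(-4) + 4)²)² = (27 + ((2 + 2*(-4) + 6/(-4)) + 4)²)² = (27 + ((2 - 8 + 6*(-¼)) + 4)²)² = (27 + ((2 - 8 - 3/2) + 4)²)² = (27 + (-15/2 + 4)²)² = (27 + (-7/2)²)² = (27 + 49/4)² = (157/4)² = 24649/16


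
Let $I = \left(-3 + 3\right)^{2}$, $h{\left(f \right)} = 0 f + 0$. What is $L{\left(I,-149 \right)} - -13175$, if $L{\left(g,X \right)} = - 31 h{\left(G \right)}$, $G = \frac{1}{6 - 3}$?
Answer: $13175$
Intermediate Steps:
$G = \frac{1}{3} \approx 0.33333$
$h{\left(f \right)} = 0$ ($h{\left(f \right)} = 0 + 0 = 0$)
$I = 0$ ($I = 0^{2} = 0$)
$L{\left(g,X \right)} = 0$ ($L{\left(g,X \right)} = \left(-31\right) 0 = 0$)
$L{\left(I,-149 \right)} - -13175 = 0 - -13175 = 0 + 13175 = 13175$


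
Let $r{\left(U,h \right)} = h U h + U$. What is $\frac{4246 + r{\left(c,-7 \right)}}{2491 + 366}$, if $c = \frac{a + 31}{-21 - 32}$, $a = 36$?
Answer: $\frac{221688}{151421} \approx 1.4641$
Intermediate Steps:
$c = - \frac{67}{53}$ ($c = \frac{36 + 31}{-21 - 32} = \frac{67}{-53} = 67 \left(- \frac{1}{53}\right) = - \frac{67}{53} \approx -1.2642$)
$r{\left(U,h \right)} = U + U h^{2}$ ($r{\left(U,h \right)} = U h h + U = U h^{2} + U = U + U h^{2}$)
$\frac{4246 + r{\left(c,-7 \right)}}{2491 + 366} = \frac{4246 - \frac{67 \left(1 + \left(-7\right)^{2}\right)}{53}}{2491 + 366} = \frac{4246 - \frac{67 \left(1 + 49\right)}{53}}{2857} = \left(4246 - \frac{3350}{53}\right) \frac{1}{2857} = \frac{221688}{53} \cdot \frac{1}{2857} = \frac{221688}{151421}$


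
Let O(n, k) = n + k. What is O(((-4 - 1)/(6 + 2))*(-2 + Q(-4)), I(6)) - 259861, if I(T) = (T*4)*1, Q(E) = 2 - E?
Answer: -519679/2 ≈ -2.5984e+5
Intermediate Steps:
I(T) = 4*T (I(T) = (4*T)*1 = 4*T)
O(n, k) = k + n
O(((-4 - 1)/(6 + 2))*(-2 + Q(-4)), I(6)) - 259861 = (4*6 + ((-4 - 1)/(6 + 2))*(-2 + (2 - 1*(-4)))) - 259861 = (24 + (-5/8)*(-2 + (2 + 4))) - 259861 = (24 + (-5*⅛)*(-2 + 6)) - 259861 = (24 - 5/8*4) - 259861 = (24 - 5/2) - 259861 = 43/2 - 259861 = -519679/2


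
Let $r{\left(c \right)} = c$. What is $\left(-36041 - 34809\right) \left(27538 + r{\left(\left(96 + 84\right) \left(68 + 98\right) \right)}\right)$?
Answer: $-4068065300$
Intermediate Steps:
$\left(-36041 - 34809\right) \left(27538 + r{\left(\left(96 + 84\right) \left(68 + 98\right) \right)}\right) = \left(-36041 - 34809\right) \left(27538 + \left(96 + 84\right) \left(68 + 98\right)\right) = - 70850 \left(27538 + 180 \cdot 166\right) = - 70850 \left(27538 + 29880\right) = \left(-70850\right) 57418 = -4068065300$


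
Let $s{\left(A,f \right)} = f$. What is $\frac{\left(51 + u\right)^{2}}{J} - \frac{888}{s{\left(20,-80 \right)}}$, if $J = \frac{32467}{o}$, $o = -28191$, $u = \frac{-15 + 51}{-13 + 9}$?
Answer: $- \frac{493685403}{324670} \approx -1520.6$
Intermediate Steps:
$u = -9$ ($u = \frac{36}{-4} = 36 \left(- \frac{1}{4}\right) = -9$)
$J = - \frac{32467}{28191}$ ($J = \frac{32467}{-28191} = 32467 \left(- \frac{1}{28191}\right) = - \frac{32467}{28191} \approx -1.1517$)
$\frac{\left(51 + u\right)^{2}}{J} - \frac{888}{s{\left(20,-80 \right)}} = \frac{\left(51 - 9\right)^{2}}{- \frac{32467}{28191}} - \frac{888}{-80} = 42^{2} \left(- \frac{28191}{32467}\right) - - \frac{111}{10} = 1764 \left(- \frac{28191}{32467}\right) + \frac{111}{10} = - \frac{49728924}{32467} + \frac{111}{10} = - \frac{493685403}{324670}$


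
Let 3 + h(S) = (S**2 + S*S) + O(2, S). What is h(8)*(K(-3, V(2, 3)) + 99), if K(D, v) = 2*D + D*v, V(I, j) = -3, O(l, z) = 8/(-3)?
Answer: 12478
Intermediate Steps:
O(l, z) = -8/3 (O(l, z) = 8*(-1/3) = -8/3)
h(S) = -17/3 + 2*S**2 (h(S) = -3 + ((S**2 + S*S) - 8/3) = -3 + ((S**2 + S**2) - 8/3) = -3 + (2*S**2 - 8/3) = -3 + (-8/3 + 2*S**2) = -17/3 + 2*S**2)
h(8)*(K(-3, V(2, 3)) + 99) = (-17/3 + 2*8**2)*(-3*(2 - 3) + 99) = (-17/3 + 2*64)*(-3*(-1) + 99) = (-17/3 + 128)*(3 + 99) = (367/3)*102 = 12478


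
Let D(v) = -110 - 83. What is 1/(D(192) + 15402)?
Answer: 1/15209 ≈ 6.5751e-5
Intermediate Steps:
D(v) = -193
1/(D(192) + 15402) = 1/(-193 + 15402) = 1/15209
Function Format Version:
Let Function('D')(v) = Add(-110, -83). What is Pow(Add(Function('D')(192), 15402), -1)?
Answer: Rational(1, 15209) ≈ 6.5751e-5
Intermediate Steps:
Function('D')(v) = -193
Pow(Add(Function('D')(192), 15402), -1) = Pow(Add(-193, 15402), -1) = Pow(15209, -1) = Rational(1, 15209)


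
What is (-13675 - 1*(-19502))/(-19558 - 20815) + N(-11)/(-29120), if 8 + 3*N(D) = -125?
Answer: -71953873/503855040 ≈ -0.14281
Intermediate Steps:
N(D) = -133/3 (N(D) = -8/3 + (⅓)*(-125) = -8/3 - 125/3 = -133/3)
(-13675 - 1*(-19502))/(-19558 - 20815) + N(-11)/(-29120) = (-13675 - 1*(-19502))/(-19558 - 20815) - 133/3/(-29120) = (-13675 + 19502)/(-40373) - 133/3*(-1/29120) = 5827*(-1/40373) + 19/12480 = -5827/40373 + 19/12480 = -71953873/503855040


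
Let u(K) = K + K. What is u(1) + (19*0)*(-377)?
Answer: 2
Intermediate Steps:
u(K) = 2*K
u(1) + (19*0)*(-377) = 2*1 + (19*0)*(-377) = 2 + 0*(-377) = 2 + 0 = 2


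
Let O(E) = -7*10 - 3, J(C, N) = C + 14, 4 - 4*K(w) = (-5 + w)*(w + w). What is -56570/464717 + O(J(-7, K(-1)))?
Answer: -33980911/464717 ≈ -73.122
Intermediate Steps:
K(w) = 1 - w*(-5 + w)/2 (K(w) = 1 - (-5 + w)*(w + w)/4 = 1 - (-5 + w)*2*w/4 = 1 - w*(-5 + w)/2)
J(C, N) = 14 + C
O(E) = -73 (O(E) = -70 - 3 = -73)
-56570/464717 + O(J(-7, K(-1))) = -56570/464717 - 73 = -33980911/464717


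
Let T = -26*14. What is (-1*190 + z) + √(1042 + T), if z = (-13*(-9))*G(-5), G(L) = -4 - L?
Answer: -73 + √678 ≈ -46.962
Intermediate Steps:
T = -364
z = 117 (z = (-13*(-9))*(-4 - 1*(-5)) = 117*(-4 + 5) = 117*1 = 117)
(-1*190 + z) + √(1042 + T) = (-1*190 + 117) + √(1042 - 364) = (-190 + 117) + √678 = -73 + √678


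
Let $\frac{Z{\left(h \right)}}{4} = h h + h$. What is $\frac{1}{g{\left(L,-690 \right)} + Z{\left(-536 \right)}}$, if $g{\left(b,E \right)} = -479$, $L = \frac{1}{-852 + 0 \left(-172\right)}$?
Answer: $\frac{1}{1146561} \approx 8.7217 \cdot 10^{-7}$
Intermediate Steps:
$L = - \frac{1}{852}$ ($L = \frac{1}{-852 + 0} = \frac{1}{-852} = - \frac{1}{852} \approx -0.0011737$)
$Z{\left(h \right)} = 4 h + 4 h^{2}$ ($Z{\left(h \right)} = 4 \left(h h + h\right) = 4 \left(h^{2} + h\right) = 4 \left(h + h^{2}\right) = 4 h + 4 h^{2}$)
$\frac{1}{g{\left(L,-690 \right)} + Z{\left(-536 \right)}} = \frac{1}{-479 + 4 \left(-536\right) \left(1 - 536\right)} = \frac{1}{-479 + 4 \left(-536\right) \left(-535\right)} = \frac{1}{-479 + 1147040} = \frac{1}{1146561}$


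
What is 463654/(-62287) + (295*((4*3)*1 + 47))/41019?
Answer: -17934518191/2554950453 ≈ -7.0195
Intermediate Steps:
463654/(-62287) + (295*((4*3)*1 + 47))/41019 = 463654*(-1/62287) + (295*(12*1 + 47))*(1/41019) = -463654/62287 + (295*(12 + 47))*(1/41019) = -463654/62287 + (295*59)*(1/41019) = -463654/62287 + 17405*(1/41019) = -463654/62287 + 17405/41019 = -17934518191/2554950453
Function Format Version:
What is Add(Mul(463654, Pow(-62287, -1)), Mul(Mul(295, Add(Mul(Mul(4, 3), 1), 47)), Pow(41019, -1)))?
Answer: Rational(-17934518191, 2554950453) ≈ -7.0195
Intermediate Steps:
Add(Mul(463654, Pow(-62287, -1)), Mul(Mul(295, Add(Mul(Mul(4, 3), 1), 47)), Pow(41019, -1))) = Add(Mul(463654, Rational(-1, 62287)), Mul(Mul(295, Add(Mul(12, 1), 47)), Rational(1, 41019))) = Add(Rational(-463654, 62287), Mul(Mul(295, Add(12, 47)), Rational(1, 41019))) = Add(Rational(-463654, 62287), Mul(Mul(295, 59), Rational(1, 41019))) = Add(Rational(-463654, 62287), Mul(17405, Rational(1, 41019))) = Add(Rational(-463654, 62287), Rational(17405, 41019)) = Rational(-17934518191, 2554950453)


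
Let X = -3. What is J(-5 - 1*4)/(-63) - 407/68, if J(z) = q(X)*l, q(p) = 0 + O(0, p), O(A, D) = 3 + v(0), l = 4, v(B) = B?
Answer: -8819/1428 ≈ -6.1758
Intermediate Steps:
O(A, D) = 3 (O(A, D) = 3 + 0 = 3)
q(p) = 3 (q(p) = 0 + 3 = 3)
J(z) = 12 (J(z) = 3*4 = 12)
J(-5 - 1*4)/(-63) - 407/68 = 12/(-63) - 407/68 = 12*(-1/63) - 407*1/68 = -4/21 - 407/68 = -8819/1428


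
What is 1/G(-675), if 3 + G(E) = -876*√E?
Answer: I/(3*(-I + 4380*√3)) ≈ -5.7917e-9 + 4.3938e-5*I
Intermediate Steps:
G(E) = -3 - 876*√E
1/G(-675) = 1/(-3 - 13140*I*√3)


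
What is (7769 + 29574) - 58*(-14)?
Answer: 38155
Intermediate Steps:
(7769 + 29574) - 58*(-14) = 37343 + 812 = 38155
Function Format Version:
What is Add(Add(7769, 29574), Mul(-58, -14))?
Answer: 38155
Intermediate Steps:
Add(Add(7769, 29574), Mul(-58, -14)) = Add(37343, 812) = 38155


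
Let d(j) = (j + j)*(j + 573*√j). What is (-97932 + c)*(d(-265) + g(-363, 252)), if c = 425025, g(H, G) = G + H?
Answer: 45903904527 - 99334873170*I*√265 ≈ 4.5904e+10 - 1.6171e+12*I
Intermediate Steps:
d(j) = 2*j*(j + 573*√j) (d(j) = (2*j)*(j + 573*√j) = 2*j*(j + 573*√j))
(-97932 + c)*(d(-265) + g(-363, 252)) = (-97932 + 425025)*((2*(-265)² + 1146*(-265)^(3/2)) + (252 - 363)) = 327093*((2*70225 + 1146*(-265*I*√265)) - 111) = 327093*((140450 - 303690*I*√265) - 111) = 327093*(140339 - 303690*I*√265) = 45903904527 - 99334873170*I*√265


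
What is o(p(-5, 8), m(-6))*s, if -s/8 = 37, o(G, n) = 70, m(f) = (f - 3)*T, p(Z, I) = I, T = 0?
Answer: -20720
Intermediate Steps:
m(f) = 0 (m(f) = (f - 3)*0 = (-3 + f)*0 = 0)
s = -296 (s = -8*37 = -296)
o(p(-5, 8), m(-6))*s = 70*(-296) = -20720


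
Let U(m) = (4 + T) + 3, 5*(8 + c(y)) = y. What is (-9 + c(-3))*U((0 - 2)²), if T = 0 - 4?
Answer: -264/5 ≈ -52.800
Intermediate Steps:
c(y) = -8 + y/5
T = -4
U(m) = 3 (U(m) = (4 - 4) + 3 = 0 + 3 = 3)
(-9 + c(-3))*U((0 - 2)²) = (-9 + (-8 + (⅕)*(-3)))*3 = (-9 + (-8 - ⅗))*3 = (-9 - 43/5)*3 = -88/5*3 = -264/5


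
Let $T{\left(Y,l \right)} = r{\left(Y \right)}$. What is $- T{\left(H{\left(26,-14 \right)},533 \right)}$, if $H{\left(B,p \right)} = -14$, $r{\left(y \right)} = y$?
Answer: $14$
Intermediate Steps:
$T{\left(Y,l \right)} = Y$
$- T{\left(H{\left(26,-14 \right)},533 \right)} = \left(-1\right) \left(-14\right) = 14$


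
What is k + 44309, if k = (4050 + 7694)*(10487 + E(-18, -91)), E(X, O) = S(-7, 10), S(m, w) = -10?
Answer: 123086197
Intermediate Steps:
E(X, O) = -10
k = 123041888 (k = (4050 + 7694)*(10487 - 10) = 11744*10477 = 123041888)
k + 44309 = 123041888 + 44309 = 123086197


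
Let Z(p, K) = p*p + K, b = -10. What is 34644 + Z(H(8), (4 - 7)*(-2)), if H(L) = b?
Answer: 34750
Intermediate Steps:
H(L) = -10
Z(p, K) = K + p**2 (Z(p, K) = p**2 + K = K + p**2)
34644 + Z(H(8), (4 - 7)*(-2)) = 34644 + ((4 - 7)*(-2) + (-10)**2) = 34644 + (-3*(-2) + 100) = 34644 + (6 + 100) = 34644 + 106 = 34750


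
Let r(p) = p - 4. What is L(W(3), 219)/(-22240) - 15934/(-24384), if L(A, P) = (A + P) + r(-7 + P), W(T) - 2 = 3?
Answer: 5372473/8473440 ≈ 0.63404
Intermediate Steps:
r(p) = -4 + p
W(T) = 5 (W(T) = 2 + 3 = 5)
L(A, P) = -11 + A + 2*P (L(A, P) = (A + P) + (-4 + (-7 + P)) = (A + P) + (-11 + P) = -11 + A + 2*P)
L(W(3), 219)/(-22240) - 15934/(-24384) = (-11 + 5 + 2*219)/(-22240) - 15934/(-24384) = (-11 + 5 + 438)*(-1/22240) - 15934*(-1/24384) = 432*(-1/22240) + 7967/12192 = -27/1390 + 7967/12192 = 5372473/8473440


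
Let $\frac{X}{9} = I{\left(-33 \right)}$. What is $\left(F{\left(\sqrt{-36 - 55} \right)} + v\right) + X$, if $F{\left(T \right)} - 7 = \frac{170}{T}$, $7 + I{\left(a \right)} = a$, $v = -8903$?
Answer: $-9256 - \frac{170 i \sqrt{91}}{91} \approx -9256.0 - 17.821 i$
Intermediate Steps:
$I{\left(a \right)} = -7 + a$
$X = -360$ ($X = 9 \left(-7 - 33\right) = 9 \left(-40\right) = -360$)
$F{\left(T \right)} = 7 + \frac{170}{T}$
$\left(F{\left(\sqrt{-36 - 55} \right)} + v\right) + X = \left(\left(7 + \frac{170}{\sqrt{-36 - 55}}\right) - 8903\right) - 360 = \left(\left(7 + \frac{170}{\sqrt{-91}}\right) - 8903\right) - 360 = \left(\left(7 + \frac{170}{i \sqrt{91}}\right) - 8903\right) - 360 = \left(\left(7 + 170 \left(- \frac{i \sqrt{91}}{91}\right)\right) - 8903\right) - 360 = \left(\left(7 - \frac{170 i \sqrt{91}}{91}\right) - 8903\right) - 360 = \left(-8896 - \frac{170 i \sqrt{91}}{91}\right) - 360 = -9256 - \frac{170 i \sqrt{91}}{91}$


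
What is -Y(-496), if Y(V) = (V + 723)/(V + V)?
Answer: 227/992 ≈ 0.22883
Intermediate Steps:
Y(V) = (723 + V)/(2*V) (Y(V) = (723 + V)/((2*V)) = (723 + V)*(1/(2*V)) = (723 + V)/(2*V))
-Y(-496) = -(723 - 496)/(2*(-496)) = -(-1)*227/(2*496) = -1*(-227/992) = 227/992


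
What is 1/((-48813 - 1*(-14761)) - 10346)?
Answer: -1/44398 ≈ -2.2524e-5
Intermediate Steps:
1/((-48813 - 1*(-14761)) - 10346) = 1/((-48813 + 14761) - 10346) = 1/(-34052 - 10346) = 1/(-44398) = -1/44398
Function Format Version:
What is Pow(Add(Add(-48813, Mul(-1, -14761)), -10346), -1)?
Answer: Rational(-1, 44398) ≈ -2.2524e-5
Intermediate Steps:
Pow(Add(Add(-48813, Mul(-1, -14761)), -10346), -1) = Pow(Add(Add(-48813, 14761), -10346), -1) = Pow(Add(-34052, -10346), -1) = Pow(-44398, -1) = Rational(-1, 44398)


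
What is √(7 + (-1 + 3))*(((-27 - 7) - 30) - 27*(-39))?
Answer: 2967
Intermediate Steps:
√(7 + (-1 + 3))*(((-27 - 7) - 30) - 27*(-39)) = √(7 + 2)*((-34 - 30) + 1053) = √9*(-64 + 1053) = 3*989 = 2967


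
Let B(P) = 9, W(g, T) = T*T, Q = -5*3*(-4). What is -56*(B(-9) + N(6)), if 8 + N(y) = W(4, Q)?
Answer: -201656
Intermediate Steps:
Q = 60 (Q = -15*(-4) = 60)
W(g, T) = T²
N(y) = 3592 (N(y) = -8 + 60² = -8 + 3600 = 3592)
-56*(B(-9) + N(6)) = -56*(9 + 3592) = -56*3601 = -201656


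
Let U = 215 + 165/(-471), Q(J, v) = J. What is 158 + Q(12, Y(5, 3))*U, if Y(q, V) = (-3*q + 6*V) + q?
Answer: 429206/157 ≈ 2733.8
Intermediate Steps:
Y(q, V) = -2*q + 6*V
U = 33700/157 (U = 215 + 165*(-1/471) = 215 - 55/157 = 33700/157 ≈ 214.65)
158 + Q(12, Y(5, 3))*U = 158 + 12*(33700/157) = 158 + 404400/157 = 429206/157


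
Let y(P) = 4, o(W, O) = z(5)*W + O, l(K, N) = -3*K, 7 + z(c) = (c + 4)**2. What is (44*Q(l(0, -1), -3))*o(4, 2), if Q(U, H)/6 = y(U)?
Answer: 314688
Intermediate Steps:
z(c) = -7 + (4 + c)**2 (z(c) = -7 + (c + 4)**2 = -7 + (4 + c)**2)
o(W, O) = O + 74*W (o(W, O) = (-7 + (4 + 5)**2)*W + O = (-7 + 9**2)*W + O = (-7 + 81)*W + O = 74*W + O = O + 74*W)
Q(U, H) = 24 (Q(U, H) = 6*4 = 24)
(44*Q(l(0, -1), -3))*o(4, 2) = (44*24)*(2 + 74*4) = 1056*(2 + 296) = 1056*298 = 314688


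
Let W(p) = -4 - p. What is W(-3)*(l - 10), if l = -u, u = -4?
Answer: 6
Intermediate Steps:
l = 4 (l = -1*(-4) = 4)
W(-3)*(l - 10) = (-4 - 1*(-3))*(4 - 10) = (-4 + 3)*(-6) = -1*(-6) = 6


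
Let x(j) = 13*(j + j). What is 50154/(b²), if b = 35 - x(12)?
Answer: 50154/76729 ≈ 0.65365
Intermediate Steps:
x(j) = 26*j (x(j) = 13*(2*j) = 26*j)
b = -277 (b = 35 - 26*12 = 35 - 1*312 = 35 - 312 = -277)
50154/(b²) = 50154/((-277)²) = 50154/76729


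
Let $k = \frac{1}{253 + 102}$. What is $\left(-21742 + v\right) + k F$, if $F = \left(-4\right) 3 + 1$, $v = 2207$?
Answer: $- \frac{6934936}{355} \approx -19535.0$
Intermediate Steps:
$k = \frac{1}{355} \approx 0.0028169$
$F = -11$ ($F = -12 + 1 = -11$)
$\left(-21742 + v\right) + k F = \left(-21742 + 2207\right) + \frac{1}{355} \left(-11\right) = -19535 - \frac{11}{355} = - \frac{6934936}{355}$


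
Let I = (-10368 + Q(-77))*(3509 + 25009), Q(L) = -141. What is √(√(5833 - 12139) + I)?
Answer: √(-299695662 + I*√6306) ≈ 0.e-3 + 17312.0*I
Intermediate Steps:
I = -299695662 (I = (-10368 - 141)*(3509 + 25009) = -10509*28518 = -299695662)
√(√(5833 - 12139) + I) = √(√(5833 - 12139) - 299695662) = √(√(-6306) - 299695662) = √(I*√6306 - 299695662) = √(-299695662 + I*√6306)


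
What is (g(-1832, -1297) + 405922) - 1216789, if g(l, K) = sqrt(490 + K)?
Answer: -810867 + I*sqrt(807) ≈ -8.1087e+5 + 28.408*I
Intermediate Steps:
(g(-1832, -1297) + 405922) - 1216789 = (sqrt(490 - 1297) + 405922) - 1216789 = (sqrt(-807) + 405922) - 1216789 = (I*sqrt(807) + 405922) - 1216789 = (405922 + I*sqrt(807)) - 1216789 = -810867 + I*sqrt(807)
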